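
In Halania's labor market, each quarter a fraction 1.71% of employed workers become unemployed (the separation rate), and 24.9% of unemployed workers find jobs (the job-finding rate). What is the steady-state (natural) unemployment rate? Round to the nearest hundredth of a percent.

Steady-state unemployment rate ≈ 6.43%.

At steady state the flows balance: s·E = f·U, so U/(E+U) = s/(s+f).
u* = 1.71 / (1.71 + 24.9) = 1.71 / 26.61 = 6.43%.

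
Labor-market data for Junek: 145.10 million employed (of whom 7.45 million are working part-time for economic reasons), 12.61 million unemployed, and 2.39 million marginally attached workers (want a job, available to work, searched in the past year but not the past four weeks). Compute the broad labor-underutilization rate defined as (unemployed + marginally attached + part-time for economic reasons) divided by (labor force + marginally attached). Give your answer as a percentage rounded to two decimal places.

Labor force = 145.10 + 12.61 = 157.71 million.
Numerator = 12.61 + 2.39 + 7.45 = 22.45 million.
Denominator = 157.71 + 2.39 = 160.10 million.
Broad rate = 22.45 / 160.10 = 14.02%.

Broad underutilization rate ≈ 14.02%.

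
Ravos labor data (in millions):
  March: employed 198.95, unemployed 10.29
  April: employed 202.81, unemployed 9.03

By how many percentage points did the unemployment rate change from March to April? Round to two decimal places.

March: labor force = 198.95 + 10.29 = 209.24; u = 10.29/209.24 = 4.92%.
April: labor force = 202.81 + 9.03 = 211.84; u = 9.03/211.84 = 4.26%.
Change = 4.26% − 4.92% = −0.66 pp.

The unemployment rate changed by −0.66 percentage points.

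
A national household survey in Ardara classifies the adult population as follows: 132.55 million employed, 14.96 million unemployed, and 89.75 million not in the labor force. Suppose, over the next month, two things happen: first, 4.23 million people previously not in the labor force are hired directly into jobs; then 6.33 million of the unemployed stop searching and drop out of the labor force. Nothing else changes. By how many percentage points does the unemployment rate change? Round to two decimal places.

Initially, labor force = 132.55 + 14.96 = 147.51 million, so u = 14.96/147.51 = 10.14%.
After the first change, employed and labor force both rise by 4.23; unemployed unchanged → E = 136.78, U = 14.96, labor force = 151.74 million.
After the second change, unemployed and labor force both fall by 6.33 → E = 136.78, U = 8.63, labor force = 145.41 million.
New unemployment rate = 8.63 / 145.41 = 5.93%.
Change = 5.93% − 10.14% = −4.21 percentage points.

The unemployment rate changes by −4.21 percentage points.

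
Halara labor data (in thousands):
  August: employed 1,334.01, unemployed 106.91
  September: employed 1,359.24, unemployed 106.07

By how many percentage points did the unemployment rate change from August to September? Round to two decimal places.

The unemployment rate changed by −0.18 percentage points.

August: labor force = 1,334.01 + 106.91 = 1,440.92; u = 106.91/1,440.92 = 7.42%.
September: labor force = 1,359.24 + 106.07 = 1,465.31; u = 106.07/1,465.31 = 7.24%.
Change = 7.24% − 7.42% = −0.18 pp.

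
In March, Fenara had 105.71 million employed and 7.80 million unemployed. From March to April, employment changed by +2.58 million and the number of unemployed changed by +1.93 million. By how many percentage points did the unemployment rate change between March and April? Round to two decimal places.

March: labor force = 105.71 + 7.80 = 113.51; u = 7.80/113.51 = 6.87%.
April: labor force = 108.29 + 9.73 = 118.02; u = 9.73/118.02 = 8.24%.
Change = 8.24% − 6.87% = +1.37 pp.

The unemployment rate changed by +1.37 percentage points.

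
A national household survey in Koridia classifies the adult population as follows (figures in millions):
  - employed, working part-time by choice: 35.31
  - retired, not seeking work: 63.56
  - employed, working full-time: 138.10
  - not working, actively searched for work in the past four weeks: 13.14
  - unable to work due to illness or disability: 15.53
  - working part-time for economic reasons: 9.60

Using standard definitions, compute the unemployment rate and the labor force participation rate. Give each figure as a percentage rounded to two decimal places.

Employed = 35.31 + 138.10 + 9.60 = 183.01 million (anyone who worked, including part-time for economic reasons, counts as employed).
Unemployed = 13.14 million.
Labor force = 183.01 + 13.14 = 196.15 million.
Not in labor force = 63.56 + 15.53 = 79.09 million (those not working and not actively searching are outside the labor force).
Civilian working-age population = 196.15 + 79.09 = 275.24 million.
Unemployment rate = 13.14 / 196.15 = 6.70%.
Labor force participation rate = 196.15 / 275.24 = 71.27%.

Unemployment rate ≈ 6.70%; labor force participation rate ≈ 71.27%.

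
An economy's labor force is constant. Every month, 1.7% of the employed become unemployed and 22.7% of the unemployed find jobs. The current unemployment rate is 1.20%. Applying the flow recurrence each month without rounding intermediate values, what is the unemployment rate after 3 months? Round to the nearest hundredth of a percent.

With a fixed labor force, u_{t+1} = u_t + s·(1−u_t) − f·u_t = u_t·(1−s−f) + s.
Here 1−s−f = 0.756 and s = 0.017.
u_1 = 0.012000 × 0.756 + 0.017 = 0.026072.
u_2 = 0.026072 × 0.756 + 0.017 = 0.036710.
u_3 = 0.036710 × 0.756 + 0.017 = 0.044753.

Unemployment rate after three months ≈ 4.48%.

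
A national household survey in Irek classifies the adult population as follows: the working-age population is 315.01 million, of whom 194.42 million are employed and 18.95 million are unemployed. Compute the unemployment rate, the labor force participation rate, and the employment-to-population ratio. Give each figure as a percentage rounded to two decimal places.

Unemployment rate ≈ 8.88%; labor force participation rate ≈ 67.73%; employment-population ratio ≈ 61.72%.

Labor force = employed + unemployed = 194.42 + 18.95 = 213.37 million.
Unemployment rate = 18.95 / 213.37 = 8.88%.
Labor force participation rate = 213.37 / 315.01 = 67.73%.
Employment-population ratio = 194.42 / 315.01 = 61.72%.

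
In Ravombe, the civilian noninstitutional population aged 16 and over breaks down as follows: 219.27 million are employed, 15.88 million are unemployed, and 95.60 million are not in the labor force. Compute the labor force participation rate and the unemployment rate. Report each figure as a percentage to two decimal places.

Labor force = employed + unemployed = 219.27 + 15.88 = 235.15 million.
Working-age population = 235.15 + 95.60 = 330.75 million.
Unemployment rate = 15.88 / 235.15 = 6.75%.
Labor force participation rate = 235.15 / 330.75 = 71.10%.

Labor force participation rate ≈ 71.10%; unemployment rate ≈ 6.75%.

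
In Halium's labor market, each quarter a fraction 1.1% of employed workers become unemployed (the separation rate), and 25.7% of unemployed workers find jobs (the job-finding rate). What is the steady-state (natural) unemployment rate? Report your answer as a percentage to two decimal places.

Steady-state unemployment rate ≈ 4.10%.

At steady state the flows balance: s·E = f·U, so U/(E+U) = s/(s+f).
u* = 1.1 / (1.1 + 25.7) = 1.1 / 26.80 = 4.10%.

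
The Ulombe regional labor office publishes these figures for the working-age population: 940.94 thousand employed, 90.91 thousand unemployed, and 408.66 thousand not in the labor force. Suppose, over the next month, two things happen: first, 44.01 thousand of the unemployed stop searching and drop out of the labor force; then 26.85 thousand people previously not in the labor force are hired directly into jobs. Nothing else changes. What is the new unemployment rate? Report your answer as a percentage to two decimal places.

Initially, labor force = 940.94 + 90.91 = 1,031.85 thousand, so u = 90.91/1,031.85 = 8.81%.
After the first change, unemployed and labor force both fall by 44.01 → E = 940.94, U = 46.90, labor force = 987.84 thousand.
After the second change, employed and labor force both rise by 26.85; unemployed unchanged → E = 967.79, U = 46.90, labor force = 1,014.69 thousand.
New unemployment rate = 46.90 / 1,014.69 = 4.62%.

New unemployment rate ≈ 4.62%.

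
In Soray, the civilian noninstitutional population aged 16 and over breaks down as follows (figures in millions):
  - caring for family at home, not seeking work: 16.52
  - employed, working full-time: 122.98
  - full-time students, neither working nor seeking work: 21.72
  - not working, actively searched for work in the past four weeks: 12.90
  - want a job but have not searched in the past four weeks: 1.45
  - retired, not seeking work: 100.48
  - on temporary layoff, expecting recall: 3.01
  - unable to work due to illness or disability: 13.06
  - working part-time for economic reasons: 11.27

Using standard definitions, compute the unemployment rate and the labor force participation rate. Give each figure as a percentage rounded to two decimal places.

Unemployment rate ≈ 10.60%; labor force participation rate ≈ 49.49%.

Employed = 122.98 + 11.27 = 134.25 million (anyone who worked, including part-time for economic reasons, counts as employed).
Unemployed = 12.90 + 3.01 = 15.91 million (jobless and actively searching, or on temporary layoff).
Labor force = 134.25 + 15.91 = 150.16 million.
Not in labor force = 16.52 + 21.72 + 1.45 + 100.48 + 13.06 = 153.23 million (those not working and not actively searching are outside the labor force — including those who want a job but have given up searching).
Civilian working-age population = 150.16 + 153.23 = 303.39 million.
Unemployment rate = 15.91 / 150.16 = 10.60%.
Labor force participation rate = 150.16 / 303.39 = 49.49%.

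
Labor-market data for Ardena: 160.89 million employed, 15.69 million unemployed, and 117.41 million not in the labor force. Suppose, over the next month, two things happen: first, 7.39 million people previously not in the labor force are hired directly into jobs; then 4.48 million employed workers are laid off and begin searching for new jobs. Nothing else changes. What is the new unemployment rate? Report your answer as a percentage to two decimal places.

New unemployment rate ≈ 10.96%.

Initially, labor force = 160.89 + 15.69 = 176.58 million, so u = 15.69/176.58 = 8.89%.
After the first change, employed and labor force both rise by 7.39; unemployed unchanged → E = 168.28, U = 15.69, labor force = 183.97 million.
After the second change, employed falls and unemployed rises by 4.48; labor force unchanged → E = 163.80, U = 20.17, labor force = 183.97 million.
New unemployment rate = 20.17 / 183.97 = 10.96%.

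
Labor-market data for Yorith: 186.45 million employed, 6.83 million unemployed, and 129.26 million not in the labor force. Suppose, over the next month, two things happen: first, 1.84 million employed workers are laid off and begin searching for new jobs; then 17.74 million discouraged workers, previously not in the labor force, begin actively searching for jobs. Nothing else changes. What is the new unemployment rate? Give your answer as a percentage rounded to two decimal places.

Initially, labor force = 186.45 + 6.83 = 193.28 million, so u = 6.83/193.28 = 3.53%.
After the first change, employed falls and unemployed rises by 1.84; labor force unchanged → E = 184.61, U = 8.67, labor force = 193.28 million.
After the second change, unemployed and labor force both rise by 17.74 → E = 184.61, U = 26.41, labor force = 211.02 million.
New unemployment rate = 26.41 / 211.02 = 12.52%.

New unemployment rate ≈ 12.52%.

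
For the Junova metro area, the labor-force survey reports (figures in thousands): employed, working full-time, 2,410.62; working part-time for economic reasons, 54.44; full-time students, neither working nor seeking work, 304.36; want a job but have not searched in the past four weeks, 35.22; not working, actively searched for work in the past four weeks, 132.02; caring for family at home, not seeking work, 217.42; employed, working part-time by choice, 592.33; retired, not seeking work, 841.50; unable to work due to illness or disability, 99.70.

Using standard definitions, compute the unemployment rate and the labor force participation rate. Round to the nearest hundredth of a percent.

Unemployment rate ≈ 4.14%; labor force participation rate ≈ 68.04%.

Employed = 2,410.62 + 54.44 + 592.33 = 3,057.39 thousand (anyone who worked, including part-time for economic reasons, counts as employed).
Unemployed = 132.02 thousand.
Labor force = 3,057.39 + 132.02 = 3,189.41 thousand.
Not in labor force = 304.36 + 35.22 + 217.42 + 841.50 + 99.70 = 1,498.20 thousand (those not working and not actively searching are outside the labor force — including those who want a job but have given up searching).
Civilian working-age population = 3,189.41 + 1,498.20 = 4,687.61 thousand.
Unemployment rate = 132.02 / 3,189.41 = 4.14%.
Labor force participation rate = 3,189.41 / 4,687.61 = 68.04%.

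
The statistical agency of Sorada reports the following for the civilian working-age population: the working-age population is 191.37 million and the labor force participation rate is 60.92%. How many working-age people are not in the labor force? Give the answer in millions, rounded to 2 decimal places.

About 74.79 million are not in the labor force.

Share not in the labor force = 1 − 0.6092 = 0.3908.
Not in labor force = 0.3908 × 191.37 ≈ 74.79 million.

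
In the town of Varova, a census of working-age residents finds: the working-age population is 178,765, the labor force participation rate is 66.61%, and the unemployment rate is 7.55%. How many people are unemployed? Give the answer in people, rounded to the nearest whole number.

About 8,990 are unemployed.

Labor force = 0.6661 × 178,765 = 119,075.
Unemployed = 0.0755 × 119,075 ≈ 8,990.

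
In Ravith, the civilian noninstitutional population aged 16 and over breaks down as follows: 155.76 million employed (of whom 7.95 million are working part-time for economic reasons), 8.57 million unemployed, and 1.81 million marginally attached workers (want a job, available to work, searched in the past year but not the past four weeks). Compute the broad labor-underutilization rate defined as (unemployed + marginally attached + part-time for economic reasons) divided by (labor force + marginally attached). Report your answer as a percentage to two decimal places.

Broad underutilization rate ≈ 11.03%.

Labor force = 155.76 + 8.57 = 164.33 million.
Numerator = 8.57 + 1.81 + 7.95 = 18.33 million.
Denominator = 164.33 + 1.81 = 166.14 million.
Broad rate = 18.33 / 166.14 = 11.03%.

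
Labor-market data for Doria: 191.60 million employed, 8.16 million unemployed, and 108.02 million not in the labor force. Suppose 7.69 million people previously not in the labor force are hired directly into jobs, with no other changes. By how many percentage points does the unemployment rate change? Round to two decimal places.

Initially, labor force = 191.60 + 8.16 = 199.76 million, so u = 8.16/199.76 = 4.08%.
After the change, employed and labor force both rise by 7.69; unemployed unchanged → E = 199.29, U = 8.16, labor force = 207.45 million.
New unemployment rate = 8.16 / 207.45 = 3.93%.
Change = 3.93% − 4.08% = −0.15 percentage points.

The unemployment rate changes by −0.15 percentage points.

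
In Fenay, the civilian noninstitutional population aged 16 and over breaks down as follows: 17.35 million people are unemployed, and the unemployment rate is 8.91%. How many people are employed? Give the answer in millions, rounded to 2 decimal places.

About 177.38 million are employed.

Labor force = U / u = 17.35 / 0.0891 ≈ 194.73 million.
Employed = labor force − unemployed = 194.73 − 17.35 = 177.38 million.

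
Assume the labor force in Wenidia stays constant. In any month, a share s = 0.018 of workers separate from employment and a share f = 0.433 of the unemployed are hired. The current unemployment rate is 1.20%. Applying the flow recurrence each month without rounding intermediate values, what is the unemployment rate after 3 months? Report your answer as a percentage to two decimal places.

With a fixed labor force, u_{t+1} = u_t + s·(1−u_t) − f·u_t = u_t·(1−s−f) + s.
Here 1−s−f = 0.549 and s = 0.018.
u_1 = 0.012000 × 0.549 + 0.018 = 0.024588.
u_2 = 0.024588 × 0.549 + 0.018 = 0.031499.
u_3 = 0.031499 × 0.549 + 0.018 = 0.035293.

Unemployment rate after three months ≈ 3.53%.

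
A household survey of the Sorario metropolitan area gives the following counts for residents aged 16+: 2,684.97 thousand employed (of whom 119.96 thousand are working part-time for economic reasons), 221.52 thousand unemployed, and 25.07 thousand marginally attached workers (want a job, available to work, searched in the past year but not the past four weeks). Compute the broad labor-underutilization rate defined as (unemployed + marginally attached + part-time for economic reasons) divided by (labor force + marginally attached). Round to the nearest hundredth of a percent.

Labor force = 2,684.97 + 221.52 = 2,906.49 thousand.
Numerator = 221.52 + 25.07 + 119.96 = 366.55 thousand.
Denominator = 2,906.49 + 25.07 = 2,931.56 thousand.
Broad rate = 366.55 / 2,931.56 = 12.50%.

Broad underutilization rate ≈ 12.50%.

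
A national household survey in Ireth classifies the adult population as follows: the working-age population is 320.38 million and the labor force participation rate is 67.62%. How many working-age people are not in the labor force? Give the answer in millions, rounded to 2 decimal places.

Share not in the labor force = 1 − 0.6762 = 0.3238.
Not in labor force = 0.3238 × 320.38 ≈ 103.74 million.

About 103.74 million are not in the labor force.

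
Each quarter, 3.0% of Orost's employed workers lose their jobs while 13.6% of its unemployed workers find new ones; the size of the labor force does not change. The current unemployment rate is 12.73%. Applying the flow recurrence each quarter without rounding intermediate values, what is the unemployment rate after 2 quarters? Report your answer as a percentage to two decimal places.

Unemployment rate after two quarters ≈ 14.36%.

With a fixed labor force, u_{t+1} = u_t + s·(1−u_t) − f·u_t = u_t·(1−s−f) + s.
Here 1−s−f = 0.834 and s = 0.030.
u_1 = 0.127300 × 0.834 + 0.030 = 0.136168.
u_2 = 0.136168 × 0.834 + 0.030 = 0.143564.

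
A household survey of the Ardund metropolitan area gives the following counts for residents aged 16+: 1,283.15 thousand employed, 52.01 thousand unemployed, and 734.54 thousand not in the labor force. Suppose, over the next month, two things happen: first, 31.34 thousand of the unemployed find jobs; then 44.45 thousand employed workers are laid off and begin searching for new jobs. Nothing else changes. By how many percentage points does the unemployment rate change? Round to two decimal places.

The unemployment rate changes by +0.98 percentage points.

Initially, labor force = 1,283.15 + 52.01 = 1,335.16 thousand, so u = 52.01/1,335.16 = 3.90%.
After the first change, unemployed falls and employed rises by 31.34; labor force unchanged → E = 1,314.49, U = 20.67, labor force = 1,335.16 thousand.
After the second change, employed falls and unemployed rises by 44.45; labor force unchanged → E = 1,270.04, U = 65.12, labor force = 1,335.16 thousand.
New unemployment rate = 65.12 / 1,335.16 = 4.88%.
Change = 4.88% − 3.90% = +0.98 percentage points.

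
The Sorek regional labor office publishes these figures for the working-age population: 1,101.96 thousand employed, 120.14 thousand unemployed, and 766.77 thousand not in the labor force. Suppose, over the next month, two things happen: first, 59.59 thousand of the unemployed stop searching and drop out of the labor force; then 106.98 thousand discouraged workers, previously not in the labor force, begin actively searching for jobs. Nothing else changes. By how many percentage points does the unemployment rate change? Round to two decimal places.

Initially, labor force = 1,101.96 + 120.14 = 1,222.10 thousand, so u = 120.14/1,222.10 = 9.83%.
After the first change, unemployed and labor force both fall by 59.59 → E = 1,101.96, U = 60.55, labor force = 1,162.51 thousand.
After the second change, unemployed and labor force both rise by 106.98 → E = 1,101.96, U = 167.53, labor force = 1,269.49 thousand.
New unemployment rate = 167.53 / 1,269.49 = 13.20%.
Change = 13.20% − 9.83% = +3.37 percentage points.

The unemployment rate changes by +3.37 percentage points.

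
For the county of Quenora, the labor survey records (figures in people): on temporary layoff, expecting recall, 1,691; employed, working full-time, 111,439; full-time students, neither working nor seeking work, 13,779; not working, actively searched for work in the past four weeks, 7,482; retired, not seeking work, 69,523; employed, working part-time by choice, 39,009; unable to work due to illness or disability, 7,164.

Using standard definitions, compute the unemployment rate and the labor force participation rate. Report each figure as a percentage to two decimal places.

Employed = 111,439 + 39,009 = 150,448.
Unemployed = 1,691 + 7,482 = 9,173 (jobless and actively searching, or on temporary layoff).
Labor force = 150,448 + 9,173 = 159,621.
Not in labor force = 13,779 + 69,523 + 7,164 = 90,466 (those not working and not actively searching are outside the labor force).
Civilian working-age population = 159,621 + 90,466 = 250,087.
Unemployment rate = 9,173 / 159,621 = 5.75%.
Labor force participation rate = 159,621 / 250,087 = 63.83%.

Unemployment rate ≈ 5.75%; labor force participation rate ≈ 63.83%.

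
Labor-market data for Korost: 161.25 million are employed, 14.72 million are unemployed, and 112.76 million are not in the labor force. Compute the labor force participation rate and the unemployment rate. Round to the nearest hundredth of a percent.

Labor force participation rate ≈ 60.95%; unemployment rate ≈ 8.37%.

Labor force = employed + unemployed = 161.25 + 14.72 = 175.97 million.
Working-age population = 175.97 + 112.76 = 288.73 million.
Unemployment rate = 14.72 / 175.97 = 8.37%.
Labor force participation rate = 175.97 / 288.73 = 60.95%.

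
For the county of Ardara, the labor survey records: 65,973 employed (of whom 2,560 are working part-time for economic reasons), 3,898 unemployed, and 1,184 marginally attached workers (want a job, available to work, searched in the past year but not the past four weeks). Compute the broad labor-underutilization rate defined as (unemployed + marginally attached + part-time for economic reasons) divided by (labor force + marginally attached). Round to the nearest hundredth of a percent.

Labor force = 65,973 + 3,898 = 69,871.
Numerator = 3,898 + 1,184 + 2,560 = 7,642.
Denominator = 69,871 + 1,184 = 71,055.
Broad rate = 7,642 / 71,055 = 10.76%.

Broad underutilization rate ≈ 10.76%.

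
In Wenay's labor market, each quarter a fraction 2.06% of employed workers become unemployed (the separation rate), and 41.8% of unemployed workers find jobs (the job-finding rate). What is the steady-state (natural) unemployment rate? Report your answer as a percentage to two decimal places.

Steady-state unemployment rate ≈ 4.70%.

At steady state the flows balance: s·E = f·U, so U/(E+U) = s/(s+f).
u* = 2.06 / (2.06 + 41.8) = 2.06 / 43.86 = 4.70%.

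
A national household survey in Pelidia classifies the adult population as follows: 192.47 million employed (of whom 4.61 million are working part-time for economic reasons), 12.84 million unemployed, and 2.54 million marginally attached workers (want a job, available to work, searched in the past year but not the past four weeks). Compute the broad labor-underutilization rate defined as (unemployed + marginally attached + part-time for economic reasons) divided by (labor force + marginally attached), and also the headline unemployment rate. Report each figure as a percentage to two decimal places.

Labor force = 192.47 + 12.84 = 205.31 million.
Numerator = 12.84 + 2.54 + 4.61 = 19.99 million.
Denominator = 205.31 + 2.54 = 207.85 million.
Broad rate = 19.99 / 207.85 = 9.62%.
Headline unemployment rate = 12.84 / 205.31 = 6.25%.

Broad underutilization rate ≈ 9.62%; headline unemployment rate ≈ 6.25%.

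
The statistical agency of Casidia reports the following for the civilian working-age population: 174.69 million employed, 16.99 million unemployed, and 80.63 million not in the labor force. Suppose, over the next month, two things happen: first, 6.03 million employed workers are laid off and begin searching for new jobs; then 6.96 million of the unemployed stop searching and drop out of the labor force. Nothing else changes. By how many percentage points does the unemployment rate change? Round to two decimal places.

Initially, labor force = 174.69 + 16.99 = 191.68 million, so u = 16.99/191.68 = 8.86%.
After the first change, employed falls and unemployed rises by 6.03; labor force unchanged → E = 168.66, U = 23.02, labor force = 191.68 million.
After the second change, unemployed and labor force both fall by 6.96 → E = 168.66, U = 16.06, labor force = 184.72 million.
New unemployment rate = 16.06 / 184.72 = 8.69%.
Change = 8.69% − 8.86% = −0.17 percentage points.

The unemployment rate changes by −0.17 percentage points.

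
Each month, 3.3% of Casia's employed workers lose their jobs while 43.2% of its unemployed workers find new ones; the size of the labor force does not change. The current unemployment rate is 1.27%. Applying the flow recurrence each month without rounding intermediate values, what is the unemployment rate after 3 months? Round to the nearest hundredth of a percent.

With a fixed labor force, u_{t+1} = u_t + s·(1−u_t) − f·u_t = u_t·(1−s−f) + s.
Here 1−s−f = 0.535 and s = 0.033.
u_1 = 0.012700 × 0.535 + 0.033 = 0.039795.
u_2 = 0.039795 × 0.535 + 0.033 = 0.054290.
u_3 = 0.054290 × 0.535 + 0.033 = 0.062045.

Unemployment rate after three months ≈ 6.20%.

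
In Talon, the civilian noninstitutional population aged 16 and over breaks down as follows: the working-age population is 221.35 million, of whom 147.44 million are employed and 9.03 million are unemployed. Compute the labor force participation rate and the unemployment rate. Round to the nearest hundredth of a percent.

Labor force = employed + unemployed = 147.44 + 9.03 = 156.47 million.
Unemployment rate = 9.03 / 156.47 = 5.77%.
Labor force participation rate = 156.47 / 221.35 = 70.69%.

Labor force participation rate ≈ 70.69%; unemployment rate ≈ 5.77%.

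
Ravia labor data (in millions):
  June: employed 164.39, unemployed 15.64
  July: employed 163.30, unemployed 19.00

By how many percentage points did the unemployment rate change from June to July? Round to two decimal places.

The unemployment rate changed by +1.73 percentage points.

June: labor force = 164.39 + 15.64 = 180.03; u = 15.64/180.03 = 8.69%.
July: labor force = 163.30 + 19.00 = 182.30; u = 19.00/182.30 = 10.42%.
Change = 10.42% − 8.69% = +1.73 pp.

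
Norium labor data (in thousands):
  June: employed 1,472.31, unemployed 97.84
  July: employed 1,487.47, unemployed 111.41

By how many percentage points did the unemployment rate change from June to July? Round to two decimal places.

June: labor force = 1,472.31 + 97.84 = 1,570.15; u = 97.84/1,570.15 = 6.23%.
July: labor force = 1,487.47 + 111.41 = 1,598.88; u = 111.41/1,598.88 = 6.97%.
Change = 6.97% − 6.23% = +0.74 pp.

The unemployment rate changed by +0.74 percentage points.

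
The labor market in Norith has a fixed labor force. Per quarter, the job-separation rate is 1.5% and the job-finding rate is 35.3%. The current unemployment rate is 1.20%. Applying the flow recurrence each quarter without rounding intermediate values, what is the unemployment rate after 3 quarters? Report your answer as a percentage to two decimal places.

Unemployment rate after three quarters ≈ 3.35%.

With a fixed labor force, u_{t+1} = u_t + s·(1−u_t) − f·u_t = u_t·(1−s−f) + s.
Here 1−s−f = 0.632 and s = 0.015.
u_1 = 0.012000 × 0.632 + 0.015 = 0.022584.
u_2 = 0.022584 × 0.632 + 0.015 = 0.029273.
u_3 = 0.029273 × 0.632 + 0.015 = 0.033501.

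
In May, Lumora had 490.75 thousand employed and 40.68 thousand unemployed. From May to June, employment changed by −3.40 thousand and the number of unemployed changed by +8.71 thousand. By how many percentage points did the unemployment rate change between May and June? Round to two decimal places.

The unemployment rate changed by +1.55 percentage points.

May: labor force = 490.75 + 40.68 = 531.43; u = 40.68/531.43 = 7.65%.
June: labor force = 487.35 + 49.39 = 536.74; u = 49.39/536.74 = 9.20%.
Change = 9.20% − 7.65% = +1.55 pp.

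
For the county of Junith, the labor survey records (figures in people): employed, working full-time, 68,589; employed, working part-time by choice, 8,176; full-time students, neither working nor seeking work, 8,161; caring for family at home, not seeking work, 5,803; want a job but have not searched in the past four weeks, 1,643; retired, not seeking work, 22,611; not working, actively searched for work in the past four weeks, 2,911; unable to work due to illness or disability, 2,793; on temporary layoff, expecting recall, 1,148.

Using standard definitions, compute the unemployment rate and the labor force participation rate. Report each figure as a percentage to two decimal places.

Unemployment rate ≈ 5.02%; labor force participation rate ≈ 66.34%.

Employed = 68,589 + 8,176 = 76,765.
Unemployed = 2,911 + 1,148 = 4,059 (jobless and actively searching, or on temporary layoff).
Labor force = 76,765 + 4,059 = 80,824.
Not in labor force = 8,161 + 5,803 + 1,643 + 22,611 + 2,793 = 41,011 (those not working and not actively searching are outside the labor force — including those who want a job but have given up searching).
Civilian working-age population = 80,824 + 41,011 = 121,835.
Unemployment rate = 4,059 / 80,824 = 5.02%.
Labor force participation rate = 80,824 / 121,835 = 66.34%.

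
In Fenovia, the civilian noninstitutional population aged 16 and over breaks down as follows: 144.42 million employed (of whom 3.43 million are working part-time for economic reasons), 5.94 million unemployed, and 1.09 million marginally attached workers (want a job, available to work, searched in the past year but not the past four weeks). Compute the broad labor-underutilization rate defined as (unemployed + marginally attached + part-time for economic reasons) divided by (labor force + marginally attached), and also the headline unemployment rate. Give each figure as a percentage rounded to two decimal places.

Labor force = 144.42 + 5.94 = 150.36 million.
Numerator = 5.94 + 1.09 + 3.43 = 10.46 million.
Denominator = 150.36 + 1.09 = 151.45 million.
Broad rate = 10.46 / 151.45 = 6.91%.
Headline unemployment rate = 5.94 / 150.36 = 3.95%.

Broad underutilization rate ≈ 6.91%; headline unemployment rate ≈ 3.95%.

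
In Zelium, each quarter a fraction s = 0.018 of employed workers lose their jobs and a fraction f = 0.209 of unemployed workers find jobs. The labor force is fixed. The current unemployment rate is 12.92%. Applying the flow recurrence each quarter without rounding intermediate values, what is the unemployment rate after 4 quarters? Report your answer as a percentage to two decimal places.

Unemployment rate after four quarters ≈ 9.71%.

With a fixed labor force, u_{t+1} = u_t + s·(1−u_t) − f·u_t = u_t·(1−s−f) + s.
Here 1−s−f = 0.773 and s = 0.018.
u_1 = 0.129200 × 0.773 + 0.018 = 0.117872.
u_2 = 0.117872 × 0.773 + 0.018 = 0.109115.
u_3 = 0.109115 × 0.773 + 0.018 = 0.102346.
u_4 = 0.102346 × 0.773 + 0.018 = 0.097113.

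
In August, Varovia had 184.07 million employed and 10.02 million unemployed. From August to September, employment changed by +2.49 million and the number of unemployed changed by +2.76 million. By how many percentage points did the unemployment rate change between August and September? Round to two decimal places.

The unemployment rate changed by +1.25 percentage points.

August: labor force = 184.07 + 10.02 = 194.09; u = 10.02/194.09 = 5.16%.
September: labor force = 186.56 + 12.78 = 199.34; u = 12.78/199.34 = 6.41%.
Change = 6.41% − 5.16% = +1.25 pp.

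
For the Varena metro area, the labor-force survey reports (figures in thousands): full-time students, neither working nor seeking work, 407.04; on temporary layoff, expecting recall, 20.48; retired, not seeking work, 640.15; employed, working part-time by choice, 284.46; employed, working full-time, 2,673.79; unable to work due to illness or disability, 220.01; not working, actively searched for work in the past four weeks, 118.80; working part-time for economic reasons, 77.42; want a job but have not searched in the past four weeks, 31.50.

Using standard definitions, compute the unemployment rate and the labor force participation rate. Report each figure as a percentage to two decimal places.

Unemployment rate ≈ 4.39%; labor force participation rate ≈ 70.97%.

Employed = 284.46 + 2,673.79 + 77.42 = 3,035.67 thousand (anyone who worked, including part-time for economic reasons, counts as employed).
Unemployed = 20.48 + 118.80 = 139.28 thousand (jobless and actively searching, or on temporary layoff).
Labor force = 3,035.67 + 139.28 = 3,174.95 thousand.
Not in labor force = 407.04 + 640.15 + 220.01 + 31.50 = 1,298.70 thousand (those not working and not actively searching are outside the labor force — including those who want a job but have given up searching).
Civilian working-age population = 3,174.95 + 1,298.70 = 4,473.65 thousand.
Unemployment rate = 139.28 / 3,174.95 = 4.39%.
Labor force participation rate = 3,174.95 / 4,473.65 = 70.97%.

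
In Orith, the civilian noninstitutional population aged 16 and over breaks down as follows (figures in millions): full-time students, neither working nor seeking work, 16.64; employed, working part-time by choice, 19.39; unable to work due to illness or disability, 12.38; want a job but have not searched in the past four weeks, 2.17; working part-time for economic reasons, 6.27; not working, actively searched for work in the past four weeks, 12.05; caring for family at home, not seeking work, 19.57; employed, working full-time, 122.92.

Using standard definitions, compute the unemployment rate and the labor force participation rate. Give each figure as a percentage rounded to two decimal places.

Employed = 19.39 + 6.27 + 122.92 = 148.58 million (anyone who worked, including part-time for economic reasons, counts as employed).
Unemployed = 12.05 million.
Labor force = 148.58 + 12.05 = 160.63 million.
Not in labor force = 16.64 + 12.38 + 2.17 + 19.57 = 50.76 million (those not working and not actively searching are outside the labor force — including those who want a job but have given up searching).
Civilian working-age population = 160.63 + 50.76 = 211.39 million.
Unemployment rate = 12.05 / 160.63 = 7.50%.
Labor force participation rate = 160.63 / 211.39 = 75.99%.

Unemployment rate ≈ 7.50%; labor force participation rate ≈ 75.99%.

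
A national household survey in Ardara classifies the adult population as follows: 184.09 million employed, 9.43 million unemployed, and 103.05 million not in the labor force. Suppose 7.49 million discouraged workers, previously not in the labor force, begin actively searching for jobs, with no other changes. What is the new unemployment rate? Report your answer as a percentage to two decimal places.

Initially, labor force = 184.09 + 9.43 = 193.52 million, so u = 9.43/193.52 = 4.87%.
After the change, unemployed and labor force both rise by 7.49 → E = 184.09, U = 16.92, labor force = 201.01 million.
New unemployment rate = 16.92 / 201.01 = 8.42%.

New unemployment rate ≈ 8.42%.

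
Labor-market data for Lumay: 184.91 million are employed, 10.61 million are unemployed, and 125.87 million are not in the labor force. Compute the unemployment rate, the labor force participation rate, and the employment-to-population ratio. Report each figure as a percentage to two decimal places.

Labor force = employed + unemployed = 184.91 + 10.61 = 195.52 million.
Working-age population = 195.52 + 125.87 = 321.39 million.
Unemployment rate = 10.61 / 195.52 = 5.43%.
Labor force participation rate = 195.52 / 321.39 = 60.84%.
Employment-population ratio = 184.91 / 321.39 = 57.53%.

Unemployment rate ≈ 5.43%; labor force participation rate ≈ 60.84%; employment-population ratio ≈ 57.53%.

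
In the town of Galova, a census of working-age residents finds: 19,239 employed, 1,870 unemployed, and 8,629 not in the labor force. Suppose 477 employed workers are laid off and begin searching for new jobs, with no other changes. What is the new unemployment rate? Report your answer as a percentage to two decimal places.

Initially, labor force = 19,239 + 1,870 = 21,109, so u = 1,870/21,109 = 8.86%.
After the change, employed falls and unemployed rises by 477; labor force unchanged → E = 18,762, U = 2,347, labor force = 21,109.
New unemployment rate = 2,347 / 21,109 = 11.12%.

New unemployment rate ≈ 11.12%.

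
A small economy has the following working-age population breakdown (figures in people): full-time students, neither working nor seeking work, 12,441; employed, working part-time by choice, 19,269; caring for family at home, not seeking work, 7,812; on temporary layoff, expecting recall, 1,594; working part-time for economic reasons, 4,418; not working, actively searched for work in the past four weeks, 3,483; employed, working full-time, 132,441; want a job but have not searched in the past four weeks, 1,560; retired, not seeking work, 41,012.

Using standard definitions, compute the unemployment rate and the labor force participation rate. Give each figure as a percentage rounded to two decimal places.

Unemployment rate ≈ 3.15%; labor force participation rate ≈ 71.96%.

Employed = 19,269 + 4,418 + 132,441 = 156,128 (anyone who worked, including part-time for economic reasons, counts as employed).
Unemployed = 1,594 + 3,483 = 5,077 (jobless and actively searching, or on temporary layoff).
Labor force = 156,128 + 5,077 = 161,205.
Not in labor force = 12,441 + 7,812 + 1,560 + 41,012 = 62,825 (those not working and not actively searching are outside the labor force — including those who want a job but have given up searching).
Civilian working-age population = 161,205 + 62,825 = 224,030.
Unemployment rate = 5,077 / 161,205 = 3.15%.
Labor force participation rate = 161,205 / 224,030 = 71.96%.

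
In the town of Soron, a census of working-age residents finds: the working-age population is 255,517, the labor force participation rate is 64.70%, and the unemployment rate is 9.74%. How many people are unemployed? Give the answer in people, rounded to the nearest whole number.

About 16,102 are unemployed.

Labor force = 0.6470 × 255,517 = 165,319.
Unemployed = 0.0974 × 165,319 ≈ 16,102.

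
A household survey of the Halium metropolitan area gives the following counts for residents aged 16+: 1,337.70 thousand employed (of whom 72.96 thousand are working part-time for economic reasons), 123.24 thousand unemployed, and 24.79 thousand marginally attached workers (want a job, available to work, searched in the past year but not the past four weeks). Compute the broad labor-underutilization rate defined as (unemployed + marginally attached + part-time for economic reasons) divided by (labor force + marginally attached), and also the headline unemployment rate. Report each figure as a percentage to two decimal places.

Broad underutilization rate ≈ 14.87%; headline unemployment rate ≈ 8.44%.

Labor force = 1,337.70 + 123.24 = 1,460.94 thousand.
Numerator = 123.24 + 24.79 + 72.96 = 220.99 thousand.
Denominator = 1,460.94 + 24.79 = 1,485.73 thousand.
Broad rate = 220.99 / 1,485.73 = 14.87%.
Headline unemployment rate = 123.24 / 1,460.94 = 8.44%.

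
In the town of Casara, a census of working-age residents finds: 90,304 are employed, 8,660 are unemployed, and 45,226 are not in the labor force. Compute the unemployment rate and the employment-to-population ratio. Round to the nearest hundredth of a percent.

Unemployment rate ≈ 8.75%; employment-population ratio ≈ 62.63%.

Labor force = employed + unemployed = 90,304 + 8,660 = 98,964.
Working-age population = 98,964 + 45,226 = 144,190.
Unemployment rate = 8,660 / 98,964 = 8.75%.
Employment-population ratio = 90,304 / 144,190 = 62.63%.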